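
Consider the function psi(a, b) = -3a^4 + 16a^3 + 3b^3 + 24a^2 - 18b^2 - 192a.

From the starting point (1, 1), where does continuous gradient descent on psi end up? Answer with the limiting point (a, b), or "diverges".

psi is separable, so gradient descent decouples: a follows -∂psi/∂a, b follows -∂psi/∂b.
∂psi/∂a = -12(a - 4)(a - 2)(a + 2); at a=1 this is -108, so a increases.
∂psi/∂b = 9b(b - 4); at b=1 this is -27, so b increases.
a converges to its nearest critical value 2 (a local min of the a-part); b converges to 4. The iterate converges to (2, 4).

(2, 4)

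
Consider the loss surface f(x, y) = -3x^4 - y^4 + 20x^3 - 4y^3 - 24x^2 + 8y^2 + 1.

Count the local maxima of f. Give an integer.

4

f separates as a function of x plus a function of y, so ∇f=0 decouples.
∂f/∂x = -12x(x - 4)(x - 1) = 0 at x ∈ {0, 1, 4}; ∂f/∂y = -4y(y - 1)(y + 4) = 0 at y ∈ {-4, 0, 1}.
The Hessian is diagonal: diag(f_xx, f_yy). Second derivatives: f_xx(0)=-48, f_xx(1)=36, f_xx(4)=-144; f_yy(-4)=-80, f_yy(0)=16, f_yy(1)=-20.
Local maxima occur where both diagonal entries negative: (0, -4), (0, 1), (4, -4), (4, 1). Count: 4.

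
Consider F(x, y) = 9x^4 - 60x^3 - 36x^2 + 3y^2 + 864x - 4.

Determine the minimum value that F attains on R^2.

-1252

F(x,y) separates as P(x) + Q(y) − 4, so its minimum is min P + min Q − 4.
P'(x) = 36(x - 4)(x - 3)(x + 2) vanishes at x ∈ {-2, 3, 4}; Q'(y) = 6y vanishes at y ∈ {0}.
Local minima of P (where P''>0): P(-2)=-1248, P(4)=1344. Local minima of Q: Q(0)=0.
So the global minimum of F is P(-2) + Q(0) − 4 = -1248 + 0 − 4 = -1252, attained at (-2, 0).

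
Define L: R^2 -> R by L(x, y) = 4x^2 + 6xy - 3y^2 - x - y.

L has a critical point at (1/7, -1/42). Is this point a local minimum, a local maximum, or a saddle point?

The Hessian of L is constant: H = [[8, 6], [6, -6]].
det(H) = 8·(-6) − 6² = -84.
Since det(H) < 0, H is indefinite and the critical point is a saddle point.

saddle point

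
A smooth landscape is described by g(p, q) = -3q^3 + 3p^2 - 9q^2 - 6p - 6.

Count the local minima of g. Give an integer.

1

g separates as a function of p plus a function of q, so ∇g=0 decouples.
∂g/∂p = 6(p - 1) = 0 at p ∈ {1}; ∂g/∂q = -9q(q + 2) = 0 at q ∈ {-2, 0}.
The Hessian is diagonal: diag(g_pp, g_qq). Second derivatives: g_pp(1)=6; g_qq(-2)=18, g_qq(0)=-18.
Local minima occur where both diagonal entries positive: (1, -2). Count: 1.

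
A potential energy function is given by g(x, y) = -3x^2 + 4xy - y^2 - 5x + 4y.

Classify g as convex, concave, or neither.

neither

g is quadratic, so its Hessian is the constant matrix H = [[-6, 4], [4, -2]].
det(H) = -4, tr(H) = -8.
det(H) < 0, so H is indefinite: neither convex nor concave.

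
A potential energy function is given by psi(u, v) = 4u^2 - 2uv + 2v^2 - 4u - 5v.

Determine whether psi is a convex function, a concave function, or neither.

convex

psi is quadratic, so its Hessian is the constant matrix H = [[8, -2], [-2, 4]].
det(H) = 28, tr(H) = 12.
det(H) > 0 and tr(H) > 0, so H is positive definite everywhere: convex.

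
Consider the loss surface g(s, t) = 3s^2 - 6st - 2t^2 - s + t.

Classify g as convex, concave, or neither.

neither

g is quadratic, so its Hessian is the constant matrix H = [[6, -6], [-6, -4]].
det(H) = -60, tr(H) = 2.
det(H) < 0, so H is indefinite: neither convex nor concave.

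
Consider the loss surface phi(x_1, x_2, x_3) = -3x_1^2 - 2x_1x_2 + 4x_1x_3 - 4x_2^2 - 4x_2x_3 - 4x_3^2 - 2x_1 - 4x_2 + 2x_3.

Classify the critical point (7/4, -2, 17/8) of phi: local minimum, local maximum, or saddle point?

The Hessian is constant: H = [[-6, -2, 4], [-2, -8, -4], [4, -4, -8]].
Leading principal minors: Δ₁ = -6, Δ₂ = 44, Δ₃ = -64.
The minors alternate sign starting negative (−, +, −), so H is negative definite: a local maximum.

local maximum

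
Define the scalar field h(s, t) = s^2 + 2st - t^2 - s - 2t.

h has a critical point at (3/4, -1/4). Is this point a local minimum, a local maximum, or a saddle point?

The Hessian of h is constant: H = [[2, 2], [2, -2]].
det(H) = 2·(-2) − 2² = -8.
Since det(H) < 0, H is indefinite and the critical point is a saddle point.

saddle point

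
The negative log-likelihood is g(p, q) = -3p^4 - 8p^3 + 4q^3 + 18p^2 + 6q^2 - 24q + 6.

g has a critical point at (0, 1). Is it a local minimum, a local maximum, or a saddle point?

The mixed partial ∂²g/∂p∂q is 0, so the Hessian at any point is diag(g_pp, g_qq) = diag(12(-3p^2 - 4p + 3), 12(2q + 1)).
At (0, 1): H = diag(36, 36).
Both eigenvalues are positive, so H is positive definite: a local minimum.

local minimum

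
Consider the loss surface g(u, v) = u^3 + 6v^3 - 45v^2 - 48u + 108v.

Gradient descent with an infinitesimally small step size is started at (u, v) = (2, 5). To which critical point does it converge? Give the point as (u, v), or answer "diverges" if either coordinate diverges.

(4, 3)

g is separable, so gradient descent decouples: u follows -∂g/∂u, v follows -∂g/∂v.
∂g/∂u = 3(u - 4)(u + 4); at u=2 this is -36, so u increases.
∂g/∂v = 18(v - 3)(v - 2); at v=5 this is 108, so v decreases.
u converges to its nearest critical value 4 (a local min of the u-part); v converges to 3. The iterate converges to (4, 3).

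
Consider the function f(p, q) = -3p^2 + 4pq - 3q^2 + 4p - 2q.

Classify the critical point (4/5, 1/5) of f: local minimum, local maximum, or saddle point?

The Hessian of f is constant: H = [[-6, 4], [4, -6]].
det(H) = (-6)·(-6) − 4² = 20.
det(H) > 0 and tr(H) = -12 < 0, so H is negative definite and the point is a local maximum.

local maximum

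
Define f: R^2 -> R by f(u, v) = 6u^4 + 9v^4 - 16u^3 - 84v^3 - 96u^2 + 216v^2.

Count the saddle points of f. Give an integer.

f separates as a function of u plus a function of v, so ∇f=0 decouples.
∂f/∂u = 24u(u - 4)(u + 2) = 0 at u ∈ {-2, 0, 4}; ∂f/∂v = 36v(v - 4)(v - 3) = 0 at v ∈ {0, 3, 4}.
The Hessian is diagonal: diag(f_uu, f_vv). Second derivatives: f_uu(-2)=288, f_uu(0)=-192, f_uu(4)=576; f_vv(0)=432, f_vv(3)=-108, f_vv(4)=144.
Saddle points occur where the two diagonal entries have opposite signs: (-2, 3), (0, 0), (0, 4), (4, 3). Count: 4.

4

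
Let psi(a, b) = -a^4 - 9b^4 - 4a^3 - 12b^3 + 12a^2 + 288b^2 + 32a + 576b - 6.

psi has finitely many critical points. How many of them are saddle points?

psi separates as a function of a plus a function of b, so ∇psi=0 decouples.
∂psi/∂a = -4(a - 2)(a + 1)(a + 4) = 0 at a ∈ {-4, -1, 2}; ∂psi/∂b = -36(b - 4)(b + 1)(b + 4) = 0 at b ∈ {-4, -1, 4}.
The Hessian is diagonal: diag(psi_aa, psi_bb). Second derivatives: psi_aa(-4)=-72, psi_aa(-1)=36, psi_aa(2)=-72; psi_bb(-4)=-864, psi_bb(-1)=540, psi_bb(4)=-1440.
Saddle points occur where the two diagonal entries have opposite signs: (-4, -1), (-1, -4), (-1, 4), (2, -1). Count: 4.

4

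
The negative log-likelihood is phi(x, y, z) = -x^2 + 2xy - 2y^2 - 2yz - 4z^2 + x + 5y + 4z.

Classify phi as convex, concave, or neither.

phi is quadratic, so its Hessian is the constant matrix H = [[-2, 2, 0], [2, -4, -2], [0, -2, -8]].
Leading principal minors: -2, 4, -24.
Signs alternate −, +, − ⇒ H ≺ 0 ⇒ concave.

concave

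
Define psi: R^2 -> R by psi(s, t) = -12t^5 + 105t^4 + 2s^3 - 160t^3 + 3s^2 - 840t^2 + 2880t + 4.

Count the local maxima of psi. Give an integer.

2

psi separates as a function of s plus a function of t, so ∇psi=0 decouples.
∂psi/∂s = 6s(s + 1) = 0 at s ∈ {-1, 0}; ∂psi/∂t = -60(t - 4)(t - 3)(t - 2)(t + 2) = 0 at t ∈ {-2, 2, 3, 4}.
The Hessian is diagonal: diag(psi_ss, psi_tt). Second derivatives: psi_ss(-1)=-6, psi_ss(0)=6; psi_tt(-2)=7200, psi_tt(2)=-480, psi_tt(3)=300, psi_tt(4)=-720.
Local maxima occur where both diagonal entries negative: (-1, 2), (-1, 4). Count: 2.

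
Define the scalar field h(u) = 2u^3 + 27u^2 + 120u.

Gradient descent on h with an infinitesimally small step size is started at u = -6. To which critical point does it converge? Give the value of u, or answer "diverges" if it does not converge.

h'(u) = 6(u + 4)(u + 5), so h'(-6) = 12.
Gradient descent moves in the -h' direction, i.e. u is decreasing.
There is no critical point below u=-6, and h' keeps the same sign, so the iterate runs off to −∞.

diverges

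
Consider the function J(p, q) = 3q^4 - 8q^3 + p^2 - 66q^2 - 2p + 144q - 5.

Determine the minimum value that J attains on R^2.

J(p,q) separates as A(p) + B(q) − 5, so its minimum is min A + min B − 5.
A'(p) = 2p - 2 vanishes at p ∈ {1}; B'(q) = 12(q - 4)(q - 1)(q + 3) vanishes at q ∈ {-3, 1, 4}.
Local minima of A (where A''>0): A(1)=-1. Local minima of B: B(-3)=-567, B(4)=-224.
So the global minimum of J is A(1) + B(-3) − 5 = -1 − 567 − 5 = -573, attained at (1, -3).

-573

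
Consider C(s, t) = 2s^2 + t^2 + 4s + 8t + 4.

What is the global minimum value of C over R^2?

-14

C(s,t) separates as P(s) + Q(t) + 4, so its minimum is min P + min Q + 4.
P'(s) = 4s + 4 vanishes at s ∈ {-1}; Q'(t) = 2(t + 4) vanishes at t ∈ {-4}.
Local minima of P (where P''>0): P(-1)=-2. Local minima of Q: Q(-4)=-16.
So the global minimum of C is P(-1) + Q(-4) + 4 = -2 − 16 + 4 = -14, attained at (-1, -4).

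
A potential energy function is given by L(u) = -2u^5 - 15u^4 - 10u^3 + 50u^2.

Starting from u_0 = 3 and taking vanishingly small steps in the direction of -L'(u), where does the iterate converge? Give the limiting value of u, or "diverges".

diverges

L'(u) = -10u(u - 1)(u + 2)(u + 5), so L'(3) = -2400.
Gradient descent moves in the -L' direction, i.e. u is increasing.
There is no critical point above u=3, and L' keeps the same sign, so the iterate runs off to +∞.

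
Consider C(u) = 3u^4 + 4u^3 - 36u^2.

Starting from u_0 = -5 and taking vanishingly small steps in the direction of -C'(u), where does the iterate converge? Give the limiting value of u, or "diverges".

-3

C'(u) = 12u(u - 2)(u + 3), so C'(-5) = -840.
Gradient descent moves in the -C' direction, i.e. u is increasing.
The nearest critical point in that direction is u = -3, where C'' = 180 > 0 (a local minimum). The iterate converges there.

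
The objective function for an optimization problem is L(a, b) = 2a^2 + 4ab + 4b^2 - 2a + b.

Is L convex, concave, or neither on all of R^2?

convex

L is quadratic, so its Hessian is the constant matrix H = [[4, 4], [4, 8]].
det(H) = 16, tr(H) = 12.
det(H) > 0 and tr(H) > 0, so H is positive definite everywhere: convex.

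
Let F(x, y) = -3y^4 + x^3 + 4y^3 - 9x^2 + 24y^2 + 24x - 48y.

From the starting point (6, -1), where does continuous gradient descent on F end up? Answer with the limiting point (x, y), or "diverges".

(4, 1)

F is separable, so gradient descent decouples: x follows -∂F/∂x, y follows -∂F/∂y.
∂F/∂x = 3(x - 4)(x - 2); at x=6 this is 24, so x decreases.
∂F/∂y = -12(y - 2)(y - 1)(y + 2); at y=-1 this is -72, so y increases.
x converges to its nearest critical value 4 (a local min of the x-part); y converges to 1. The iterate converges to (4, 1).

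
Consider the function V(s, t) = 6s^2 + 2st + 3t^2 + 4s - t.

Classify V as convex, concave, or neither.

convex

V is quadratic, so its Hessian is the constant matrix H = [[12, 2], [2, 6]].
det(H) = 68, tr(H) = 18.
det(H) > 0 and tr(H) > 0, so H is positive definite everywhere: convex.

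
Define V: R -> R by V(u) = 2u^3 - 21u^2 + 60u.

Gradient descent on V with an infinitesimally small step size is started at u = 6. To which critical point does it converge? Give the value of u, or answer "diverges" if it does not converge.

5

V'(u) = 6(u - 5)(u - 2), so V'(6) = 24.
Gradient descent moves in the -V' direction, i.e. u is decreasing.
The nearest critical point in that direction is u = 5, where V'' = 18 > 0 (a local minimum). The iterate converges there.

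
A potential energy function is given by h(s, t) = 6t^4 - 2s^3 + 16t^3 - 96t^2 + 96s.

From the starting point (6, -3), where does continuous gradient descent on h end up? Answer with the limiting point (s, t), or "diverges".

diverges

h is separable, so gradient descent decouples: s follows -∂h/∂s, t follows -∂h/∂t.
∂h/∂s = -6(s - 4)(s + 4); at s=6 this is -120, so s increases.
∂h/∂t = 24t(t - 2)(t + 4); at t=-3 this is 360, so t decreases.
The s-coordinate has no critical point in that direction and runs off to infinity.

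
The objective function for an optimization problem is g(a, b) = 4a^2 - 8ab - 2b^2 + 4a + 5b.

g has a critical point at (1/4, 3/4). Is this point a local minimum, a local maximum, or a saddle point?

The Hessian of g is constant: H = [[8, -8], [-8, -4]].
det(H) = 8·(-4) − (-8)² = -96.
Since det(H) < 0, H is indefinite and the critical point is a saddle point.

saddle point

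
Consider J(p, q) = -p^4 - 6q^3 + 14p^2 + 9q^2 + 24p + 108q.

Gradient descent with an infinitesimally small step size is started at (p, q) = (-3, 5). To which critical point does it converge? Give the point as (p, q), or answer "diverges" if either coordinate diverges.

J is separable, so gradient descent decouples: p follows -∂J/∂p, q follows -∂J/∂q.
∂J/∂p = -4(p - 3)(p + 1)(p + 2); at p=-3 this is 48, so p decreases.
∂J/∂q = -18(q - 3)(q + 2); at q=5 this is -252, so q increases.
The p-coordinate has no critical point in that direction and runs off to infinity.

diverges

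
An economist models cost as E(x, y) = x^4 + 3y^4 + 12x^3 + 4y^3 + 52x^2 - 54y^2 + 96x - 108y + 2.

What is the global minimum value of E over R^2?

E(x,y) separates as P(x) + Q(y) + 2, so its minimum is min P + min Q + 2.
P'(x) = 4(x + 2)(x + 3)(x + 4) vanishes at x ∈ {-4, -3, -2}; Q'(y) = 12(y - 3)(y + 1)(y + 3) vanishes at y ∈ {-3, -1, 3}.
Local minima of P (where P''>0): P(-4)=-64, P(-2)=-64. Local minima of Q: Q(-3)=-27, Q(3)=-459.
So the global minimum of E is P(-4) + Q(3) + 2 = -64 − 459 + 2 = -521, attained at (-4, 3).

-521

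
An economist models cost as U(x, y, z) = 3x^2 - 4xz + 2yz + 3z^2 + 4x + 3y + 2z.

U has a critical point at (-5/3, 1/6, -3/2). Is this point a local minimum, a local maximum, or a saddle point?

The Hessian is constant: H = [[6, 0, -4], [0, 0, 2], [-4, 2, 6]].
Leading principal minors: Δ₁ = 6, Δ₂ = 0, Δ₃ = -24.
The minors fit neither the all-positive nor the alternating-sign pattern, so H is indefinite: a saddle point.

saddle point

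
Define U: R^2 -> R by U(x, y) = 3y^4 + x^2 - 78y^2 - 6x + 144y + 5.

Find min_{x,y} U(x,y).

-1060

U(x,y) separates as P(x) + Q(y) + 5, so its minimum is min P + min Q + 5.
P'(x) = 2x - 6 vanishes at x ∈ {3}; Q'(y) = 12(y - 3)(y - 1)(y + 4) vanishes at y ∈ {-4, 1, 3}.
Local minima of P (where P''>0): P(3)=-9. Local minima of Q: Q(-4)=-1056, Q(3)=-27.
So the global minimum of U is P(3) + Q(-4) + 5 = -9 − 1056 + 5 = -1060, attained at (3, -4).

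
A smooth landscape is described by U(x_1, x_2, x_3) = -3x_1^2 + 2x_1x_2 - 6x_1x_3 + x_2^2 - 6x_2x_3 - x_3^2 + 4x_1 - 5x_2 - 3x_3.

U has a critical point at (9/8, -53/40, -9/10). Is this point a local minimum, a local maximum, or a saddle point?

The Hessian is constant: H = [[-6, 2, -6], [2, 2, -6], [-6, -6, -2]].
Leading principal minors: Δ₁ = -6, Δ₂ = -16, Δ₃ = 320.
The minors fit neither the all-positive nor the alternating-sign pattern, so H is indefinite: a saddle point.

saddle point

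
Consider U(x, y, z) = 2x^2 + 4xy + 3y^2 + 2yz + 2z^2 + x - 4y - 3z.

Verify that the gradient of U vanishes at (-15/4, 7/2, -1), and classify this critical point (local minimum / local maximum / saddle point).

local minimum

∇U = (4x + 4y + 1, 4x + 6y + 2z - 4, 2y + 4z - 3); substituting (-15/4, 7/2, -1) gives ∇U = (0, 0, 0), so (-15/4, 7/2, -1) is indeed a critical point.
The Hessian is constant: H = [[4, 4, 0], [4, 6, 2], [0, 2, 4]].
Leading principal minors: Δ₁ = 4, Δ₂ = 8, Δ₃ = 16.
All leading minors are positive, so H is positive definite: a local minimum.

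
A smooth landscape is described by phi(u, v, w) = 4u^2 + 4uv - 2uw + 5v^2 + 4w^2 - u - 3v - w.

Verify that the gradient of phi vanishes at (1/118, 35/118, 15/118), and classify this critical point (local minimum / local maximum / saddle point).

∇phi = (8u + 4v - 2w - 1, 4u + 10v - 3, -2u + 8w - 1); substituting (1/118, 35/118, 15/118) gives ∇phi = (0, 0, 0), so (1/118, 35/118, 15/118) is indeed a critical point.
The Hessian is constant: H = [[8, 4, -2], [4, 10, 0], [-2, 0, 8]].
Leading principal minors: Δ₁ = 8, Δ₂ = 64, Δ₃ = 472.
All leading minors are positive, so H is positive definite: a local minimum.

local minimum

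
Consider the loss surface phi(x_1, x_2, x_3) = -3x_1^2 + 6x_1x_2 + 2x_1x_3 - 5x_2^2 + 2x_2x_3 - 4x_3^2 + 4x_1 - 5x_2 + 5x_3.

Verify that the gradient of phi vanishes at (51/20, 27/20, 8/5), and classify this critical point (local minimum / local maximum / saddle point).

local maximum

∇phi = (-6x_1 + 6x_2 + 2x_3 + 4, 6x_1 - 10x_2 + 2x_3 - 5, 2x_1 + 2x_2 - 8x_3 + 5); substituting (51/20, 27/20, 8/5) gives ∇phi = (0, 0, 0), so (51/20, 27/20, 8/5) is indeed a critical point.
The Hessian is constant: H = [[-6, 6, 2], [6, -10, 2], [2, 2, -8]].
Leading principal minors: Δ₁ = -6, Δ₂ = 24, Δ₃ = -80.
The minors alternate sign starting negative (−, +, −), so H is negative definite: a local maximum.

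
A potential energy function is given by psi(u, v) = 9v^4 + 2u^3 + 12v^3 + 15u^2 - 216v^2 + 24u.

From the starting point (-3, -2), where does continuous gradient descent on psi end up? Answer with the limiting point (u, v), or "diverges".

psi is separable, so gradient descent decouples: u follows -∂psi/∂u, v follows -∂psi/∂v.
∂psi/∂u = 6(u + 1)(u + 4); at u=-3 this is -12, so u increases.
∂psi/∂v = 36v(v - 3)(v + 4); at v=-2 this is 720, so v decreases.
u converges to its nearest critical value -1 (a local min of the u-part); v converges to -4. The iterate converges to (-1, -4).

(-1, -4)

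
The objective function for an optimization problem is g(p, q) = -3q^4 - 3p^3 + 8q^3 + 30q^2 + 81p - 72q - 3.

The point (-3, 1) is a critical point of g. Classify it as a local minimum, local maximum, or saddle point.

The mixed partial ∂²g/∂p∂q is 0, so the Hessian at any point is diag(g_pp, g_qq) = diag(-18p, 12(-3q^2 + 4q + 5)).
At (-3, 1): H = diag(54, 72).
Both eigenvalues are positive, so H is positive definite: a local minimum.

local minimum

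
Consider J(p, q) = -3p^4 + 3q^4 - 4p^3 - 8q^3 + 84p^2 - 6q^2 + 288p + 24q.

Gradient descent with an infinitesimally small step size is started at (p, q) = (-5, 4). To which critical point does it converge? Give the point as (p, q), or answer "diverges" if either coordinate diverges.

diverges

J is separable, so gradient descent decouples: p follows -∂J/∂p, q follows -∂J/∂q.
∂J/∂p = -12(p - 4)(p + 2)(p + 3); at p=-5 this is 648, so p decreases.
∂J/∂q = 12(q - 2)(q - 1)(q + 1); at q=4 this is 360, so q decreases.
The p-coordinate has no critical point in that direction and runs off to infinity.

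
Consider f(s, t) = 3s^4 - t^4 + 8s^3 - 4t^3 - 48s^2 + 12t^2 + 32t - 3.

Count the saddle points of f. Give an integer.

5

f separates as a function of s plus a function of t, so ∇f=0 decouples.
∂f/∂s = 12s(s - 2)(s + 4) = 0 at s ∈ {-4, 0, 2}; ∂f/∂t = -4(t - 2)(t + 1)(t + 4) = 0 at t ∈ {-4, -1, 2}.
The Hessian is diagonal: diag(f_ss, f_tt). Second derivatives: f_ss(-4)=288, f_ss(0)=-96, f_ss(2)=144; f_tt(-4)=-72, f_tt(-1)=36, f_tt(2)=-72.
Saddle points occur where the two diagonal entries have opposite signs: (-4, -4), (-4, 2), (0, -1), (2, -4), (2, 2). Count: 5.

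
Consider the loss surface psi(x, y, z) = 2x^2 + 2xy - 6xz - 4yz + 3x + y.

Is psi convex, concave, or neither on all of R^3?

psi is quadratic, so its Hessian is the constant matrix H = [[4, 2, -6], [2, 0, -4], [-6, -4, 0]].
Leading principal minors: 4, -4, 32.
Neither pattern holds ⇒ H is indefinite ⇒ neither convex nor concave.

neither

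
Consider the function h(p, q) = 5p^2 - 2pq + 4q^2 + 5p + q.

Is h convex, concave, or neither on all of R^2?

convex

h is quadratic, so its Hessian is the constant matrix H = [[10, -2], [-2, 8]].
det(H) = 76, tr(H) = 18.
det(H) > 0 and tr(H) > 0, so H is positive definite everywhere: convex.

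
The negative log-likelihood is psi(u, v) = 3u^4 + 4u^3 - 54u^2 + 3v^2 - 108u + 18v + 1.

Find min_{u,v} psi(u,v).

psi(u,v) separates as P(u) + Q(v) + 1, so its minimum is min P + min Q + 1.
P'(u) = 12(u - 3)(u + 1)(u + 3) vanishes at u ∈ {-3, -1, 3}; Q'(v) = 6v + 18 vanishes at v ∈ {-3}.
Local minima of P (where P''>0): P(-3)=-27, P(3)=-459. Local minima of Q: Q(-3)=-27.
So the global minimum of psi is P(3) + Q(-3) + 1 = -459 − 27 + 1 = -485, attained at (3, -3).

-485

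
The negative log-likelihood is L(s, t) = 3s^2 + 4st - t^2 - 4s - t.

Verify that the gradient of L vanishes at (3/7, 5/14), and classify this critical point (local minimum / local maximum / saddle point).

∇L = (6s + 4t - 4, 4s - 2t - 1); substituting (3/7, 5/14) gives ∇L = (0, 0), so (3/7, 5/14) is indeed a critical point.
The Hessian of L is constant: H = [[6, 4], [4, -2]].
det(H) = 6·(-2) − 4² = -28.
Since det(H) < 0, H is indefinite and the critical point is a saddle point.

saddle point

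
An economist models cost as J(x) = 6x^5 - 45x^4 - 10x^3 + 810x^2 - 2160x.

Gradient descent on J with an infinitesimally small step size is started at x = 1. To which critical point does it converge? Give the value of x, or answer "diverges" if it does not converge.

J'(x) = 30(x - 4)(x - 3)(x - 2)(x + 3), so J'(1) = -720.
Gradient descent moves in the -J' direction, i.e. x is increasing.
The nearest critical point in that direction is x = 2, where J'' = 300 > 0 (a local minimum). The iterate converges there.

2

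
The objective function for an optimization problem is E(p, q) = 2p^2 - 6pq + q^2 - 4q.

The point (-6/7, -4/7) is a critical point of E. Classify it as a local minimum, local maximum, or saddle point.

The Hessian of E is constant: H = [[4, -6], [-6, 2]].
det(H) = 4·2 − (-6)² = -28.
Since det(H) < 0, H is indefinite and the critical point is a saddle point.

saddle point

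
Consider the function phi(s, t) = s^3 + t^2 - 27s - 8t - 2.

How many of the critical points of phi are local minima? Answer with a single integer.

1

phi separates as a function of s plus a function of t, so ∇phi=0 decouples.
∂phi/∂s = 3(s - 3)(s + 3) = 0 at s ∈ {-3, 3}; ∂phi/∂t = 2(t - 4) = 0 at t ∈ {4}.
The Hessian is diagonal: diag(phi_ss, phi_tt). Second derivatives: phi_ss(-3)=-18, phi_ss(3)=18; phi_tt(4)=2.
Local minima occur where both diagonal entries positive: (3, 4). Count: 1.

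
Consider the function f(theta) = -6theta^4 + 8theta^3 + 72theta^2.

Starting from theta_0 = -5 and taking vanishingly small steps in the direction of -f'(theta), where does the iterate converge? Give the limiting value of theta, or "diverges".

f'(theta) = -24theta(theta - 3)(theta + 2), so f'(-5) = 2880.
Gradient descent moves in the -f' direction, i.e. theta is decreasing.
There is no critical point below theta=-5, and f' keeps the same sign, so the iterate runs off to −∞.

diverges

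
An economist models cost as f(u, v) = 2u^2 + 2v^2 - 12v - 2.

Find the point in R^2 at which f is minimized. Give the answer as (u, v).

f(u,v) separates as P(u) + Q(v) − 2, so its minimum is min P + min Q − 2.
P'(u) = 4u vanishes at u ∈ {0}; Q'(v) = 4v - 12 vanishes at v ∈ {3}.
Local minima of P (where P''>0): P(0)=0. Local minima of Q: Q(3)=-18.
So the global minimum of f is P(0) + Q(3) − 2 = 0 − 18 − 2 = -20, attained at (0, 3).

(0, 3)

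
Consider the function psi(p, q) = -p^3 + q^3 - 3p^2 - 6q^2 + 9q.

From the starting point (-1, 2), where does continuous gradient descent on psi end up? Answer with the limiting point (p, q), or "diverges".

psi is separable, so gradient descent decouples: p follows -∂psi/∂p, q follows -∂psi/∂q.
∂psi/∂p = -3p(p + 2); at p=-1 this is 3, so p decreases.
∂psi/∂q = 3(q - 3)(q - 1); at q=2 this is -3, so q increases.
p converges to its nearest critical value -2 (a local min of the p-part); q converges to 3. The iterate converges to (-2, 3).

(-2, 3)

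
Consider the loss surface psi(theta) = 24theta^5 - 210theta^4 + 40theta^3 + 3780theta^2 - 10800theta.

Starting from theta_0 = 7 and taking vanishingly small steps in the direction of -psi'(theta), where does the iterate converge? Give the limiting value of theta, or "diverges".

psi'(theta) = 120(theta - 5)(theta - 3)(theta - 2)(theta + 3), so psi'(7) = 48000.
Gradient descent moves in the -psi' direction, i.e. theta is decreasing.
The nearest critical point in that direction is theta = 5, where psi'' = 5760 > 0 (a local minimum). The iterate converges there.

5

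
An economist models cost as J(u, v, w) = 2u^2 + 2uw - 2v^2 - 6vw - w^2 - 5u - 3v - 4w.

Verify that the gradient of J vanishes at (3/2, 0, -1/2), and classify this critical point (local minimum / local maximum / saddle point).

∇J = (4u + 2w - 5, -4v - 6w - 3, 2u - 6v - 2w - 4); substituting (3/2, 0, -1/2) gives ∇J = (0, 0, 0), so (3/2, 0, -1/2) is indeed a critical point.
The Hessian is constant: H = [[4, 0, 2], [0, -4, -6], [2, -6, -2]].
Leading principal minors: Δ₁ = 4, Δ₂ = -16, Δ₃ = -96.
The minors fit neither the all-positive nor the alternating-sign pattern, so H is indefinite: a saddle point.

saddle point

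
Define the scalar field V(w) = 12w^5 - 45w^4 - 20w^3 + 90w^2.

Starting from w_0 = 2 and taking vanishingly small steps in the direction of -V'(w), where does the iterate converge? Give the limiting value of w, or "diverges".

V'(w) = 60w(w - 3)(w - 1)(w + 1), so V'(2) = -360.
Gradient descent moves in the -V' direction, i.e. w is increasing.
The nearest critical point in that direction is w = 3, where V'' = 1440 > 0 (a local minimum). The iterate converges there.

3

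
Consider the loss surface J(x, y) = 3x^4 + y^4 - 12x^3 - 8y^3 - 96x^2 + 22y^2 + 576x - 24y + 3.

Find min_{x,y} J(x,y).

J(x,y) separates as P(x) + Q(y) + 3, so its minimum is min P + min Q + 3.
P'(x) = 12(x - 4)(x - 3)(x + 4) vanishes at x ∈ {-4, 3, 4}; Q'(y) = 4(y - 3)(y - 2)(y - 1) vanishes at y ∈ {1, 2, 3}.
Local minima of P (where P''>0): P(-4)=-2304, P(4)=768. Local minima of Q: Q(1)=-9, Q(3)=-9.
So the global minimum of J is P(-4) + Q(1) + 3 = -2304 − 9 + 3 = -2310, attained at (-4, 1).

-2310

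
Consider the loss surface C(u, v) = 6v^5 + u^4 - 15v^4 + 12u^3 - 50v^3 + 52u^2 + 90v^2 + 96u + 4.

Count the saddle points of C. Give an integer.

6

C separates as a function of u plus a function of v, so ∇C=0 decouples.
∂C/∂u = 4(u + 2)(u + 3)(u + 4) = 0 at u ∈ {-4, -3, -2}; ∂C/∂v = 30v(v - 3)(v - 1)(v + 2) = 0 at v ∈ {-2, 0, 1, 3}.
The Hessian is diagonal: diag(C_uu, C_vv). Second derivatives: C_uu(-4)=8, C_uu(-3)=-4, C_uu(-2)=8; C_vv(-2)=-900, C_vv(0)=180, C_vv(1)=-180, C_vv(3)=900.
Saddle points occur where the two diagonal entries have opposite signs: (-4, -2), (-4, 1), (-3, 0), (-3, 3), (-2, -2), (-2, 1). Count: 6.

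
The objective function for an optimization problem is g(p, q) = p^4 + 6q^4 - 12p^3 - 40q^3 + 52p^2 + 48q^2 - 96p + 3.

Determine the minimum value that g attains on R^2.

g(p,q) separates as A(p) + B(q) + 3, so its minimum is min A + min B + 3.
A'(p) = 4(p - 4)(p - 3)(p - 2) vanishes at p ∈ {2, 3, 4}; B'(q) = 24q(q - 4)(q - 1) vanishes at q ∈ {0, 1, 4}.
Local minima of A (where A''>0): A(2)=-64, A(4)=-64. Local minima of B: B(0)=0, B(4)=-256.
So the global minimum of g is A(2) + B(4) + 3 = -64 − 256 + 3 = -317, attained at (2, 4).

-317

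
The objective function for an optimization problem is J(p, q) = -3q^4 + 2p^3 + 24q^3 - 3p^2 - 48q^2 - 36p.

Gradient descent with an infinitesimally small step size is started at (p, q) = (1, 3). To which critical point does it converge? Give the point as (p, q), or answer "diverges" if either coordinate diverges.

(3, 2)

J is separable, so gradient descent decouples: p follows -∂J/∂p, q follows -∂J/∂q.
∂J/∂p = 6(p - 3)(p + 2); at p=1 this is -36, so p increases.
∂J/∂q = -12q(q - 4)(q - 2); at q=3 this is 36, so q decreases.
p converges to its nearest critical value 3 (a local min of the p-part); q converges to 2. The iterate converges to (3, 2).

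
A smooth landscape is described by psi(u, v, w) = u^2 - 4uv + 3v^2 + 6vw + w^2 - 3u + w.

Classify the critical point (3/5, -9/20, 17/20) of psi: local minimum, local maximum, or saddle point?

saddle point

The Hessian is constant: H = [[2, -4, 0], [-4, 6, 6], [0, 6, 2]].
Leading principal minors: Δ₁ = 2, Δ₂ = -4, Δ₃ = -80.
The minors fit neither the all-positive nor the alternating-sign pattern, so H is indefinite: a saddle point.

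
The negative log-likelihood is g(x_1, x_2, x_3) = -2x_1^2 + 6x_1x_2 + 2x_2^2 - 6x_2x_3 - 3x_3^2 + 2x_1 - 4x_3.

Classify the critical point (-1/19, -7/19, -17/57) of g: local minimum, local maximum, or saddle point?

saddle point

The Hessian is constant: H = [[-4, 6, 0], [6, 4, -6], [0, -6, -6]].
Leading principal minors: Δ₁ = -4, Δ₂ = -52, Δ₃ = 456.
The minors fit neither the all-positive nor the alternating-sign pattern, so H is indefinite: a saddle point.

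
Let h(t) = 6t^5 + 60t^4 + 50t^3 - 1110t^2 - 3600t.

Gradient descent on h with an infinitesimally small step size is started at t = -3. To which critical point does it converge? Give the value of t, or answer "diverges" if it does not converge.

h'(t) = 30(t - 3)(t + 2)(t + 4)(t + 5), so h'(-3) = 360.
Gradient descent moves in the -h' direction, i.e. t is decreasing.
The nearest critical point in that direction is t = -4, where h'' = 420 > 0 (a local minimum). The iterate converges there.

-4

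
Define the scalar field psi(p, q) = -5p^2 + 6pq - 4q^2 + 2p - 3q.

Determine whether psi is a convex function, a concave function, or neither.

concave

psi is quadratic, so its Hessian is the constant matrix H = [[-10, 6], [6, -8]].
det(H) = 44, tr(H) = -18.
det(H) > 0 and tr(H) < 0, so H is negative definite everywhere: concave.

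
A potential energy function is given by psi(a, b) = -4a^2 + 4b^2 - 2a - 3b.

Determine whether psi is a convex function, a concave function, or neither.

neither

psi is quadratic, so its Hessian is the constant matrix H = [[-8, 0], [0, 8]].
det(H) = -64, tr(H) = 0.
det(H) < 0, so H is indefinite: neither convex nor concave.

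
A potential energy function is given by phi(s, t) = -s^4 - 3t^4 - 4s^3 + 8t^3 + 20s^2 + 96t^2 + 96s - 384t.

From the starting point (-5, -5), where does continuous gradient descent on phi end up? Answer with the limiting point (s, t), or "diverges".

diverges

phi is separable, so gradient descent decouples: s follows -∂phi/∂s, t follows -∂phi/∂t.
∂phi/∂s = -4(s - 3)(s + 2)(s + 4); at s=-5 this is 96, so s decreases.
∂phi/∂t = -12(t - 4)(t - 2)(t + 4); at t=-5 this is 756, so t decreases.
The s-coordinate has no critical point in that direction and runs off to infinity.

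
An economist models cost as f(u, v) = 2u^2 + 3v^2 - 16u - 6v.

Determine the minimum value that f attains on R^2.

f(u,v) separates as P(u) + Q(v), so its minimum is min P + min Q.
P'(u) = 4u - 16 vanishes at u ∈ {4}; Q'(v) = 6v - 6 vanishes at v ∈ {1}.
Local minima of P (where P''>0): P(4)=-32. Local minima of Q: Q(1)=-3.
So the global minimum of f is P(4) + Q(1) = -32 − 3 = -35, attained at (4, 1).

-35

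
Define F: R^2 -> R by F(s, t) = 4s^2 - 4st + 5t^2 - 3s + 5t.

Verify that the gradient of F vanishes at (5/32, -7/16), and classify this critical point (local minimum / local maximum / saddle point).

∇F = (8s - 4t - 3, -4s + 10t + 5); substituting (5/32, -7/16) gives ∇F = (0, 0), so (5/32, -7/16) is indeed a critical point.
The Hessian of F is constant: H = [[8, -4], [-4, 10]].
det(H) = 8·10 − (-4)² = 64.
det(H) > 0 and tr(H) = 18 > 0, so H is positive definite and the point is a local minimum.

local minimum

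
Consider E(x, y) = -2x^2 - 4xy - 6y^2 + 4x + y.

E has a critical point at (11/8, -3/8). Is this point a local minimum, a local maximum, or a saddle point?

The Hessian of E is constant: H = [[-4, -4], [-4, -12]].
det(H) = (-4)·(-12) − (-4)² = 32.
det(H) > 0 and tr(H) = -16 < 0, so H is negative definite and the point is a local maximum.

local maximum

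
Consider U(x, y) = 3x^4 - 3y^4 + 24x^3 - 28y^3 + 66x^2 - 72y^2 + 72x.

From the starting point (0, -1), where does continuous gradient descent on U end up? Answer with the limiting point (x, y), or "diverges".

U is separable, so gradient descent decouples: x follows -∂U/∂x, y follows -∂U/∂y.
∂U/∂x = 12(x + 1)(x + 2)(x + 3); at x=0 this is 72, so x decreases.
∂U/∂y = -12y(y + 3)(y + 4); at y=-1 this is 72, so y decreases.
x converges to its nearest critical value -1 (a local min of the x-part); y converges to -3. The iterate converges to (-1, -3).

(-1, -3)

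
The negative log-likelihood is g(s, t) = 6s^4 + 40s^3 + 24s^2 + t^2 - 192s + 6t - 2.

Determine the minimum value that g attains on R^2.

g(s,t) separates as P(s) + Q(t) − 2, so its minimum is min P + min Q − 2.
P'(s) = 24(s - 1)(s + 2)(s + 4) vanishes at s ∈ {-4, -2, 1}; Q'(t) = 2(t + 3) vanishes at t ∈ {-3}.
Local minima of P (where P''>0): P(-4)=128, P(1)=-122. Local minima of Q: Q(-3)=-9.
So the global minimum of g is P(1) + Q(-3) − 2 = -122 − 9 − 2 = -133, attained at (1, -3).

-133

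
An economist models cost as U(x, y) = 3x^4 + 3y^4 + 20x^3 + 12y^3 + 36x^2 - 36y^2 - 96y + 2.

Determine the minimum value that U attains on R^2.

-190

U(x,y) separates as P(x) + Q(y) + 2, so its minimum is min P + min Q + 2.
P'(x) = 12x(x + 2)(x + 3) vanishes at x ∈ {-3, -2, 0}; Q'(y) = 12(y - 2)(y + 1)(y + 4) vanishes at y ∈ {-4, -1, 2}.
Local minima of P (where P''>0): P(-3)=27, P(0)=0. Local minima of Q: Q(-4)=-192, Q(2)=-192.
So the global minimum of U is P(0) + Q(-4) + 2 = 0 − 192 + 2 = -190, attained at (0, -4).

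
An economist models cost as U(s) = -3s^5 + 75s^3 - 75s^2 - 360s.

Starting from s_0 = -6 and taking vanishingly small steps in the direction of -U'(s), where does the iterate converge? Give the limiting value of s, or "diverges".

-4

U'(s) = -15(s - 3)(s - 2)(s + 1)(s + 4), so U'(-6) = -10800.
Gradient descent moves in the -U' direction, i.e. s is increasing.
The nearest critical point in that direction is s = -4, where U'' = 1890 > 0 (a local minimum). The iterate converges there.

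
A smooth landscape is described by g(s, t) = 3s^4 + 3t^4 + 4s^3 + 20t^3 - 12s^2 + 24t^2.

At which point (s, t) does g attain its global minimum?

(-2, -4)

g(s,t) separates as P(s) + Q(t), so its minimum is min P + min Q.
P'(s) = 12s(s - 1)(s + 2) vanishes at s ∈ {-2, 0, 1}; Q'(t) = 12t(t + 1)(t + 4) vanishes at t ∈ {-4, -1, 0}.
Local minima of P (where P''>0): P(-2)=-32, P(1)=-5. Local minima of Q: Q(-4)=-128, Q(0)=0.
So the global minimum of g is P(-2) + Q(-4) = -32 − 128 = -160, attained at (-2, -4).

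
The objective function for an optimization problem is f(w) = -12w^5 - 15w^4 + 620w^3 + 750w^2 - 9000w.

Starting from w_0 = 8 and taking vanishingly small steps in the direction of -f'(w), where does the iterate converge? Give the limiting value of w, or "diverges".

diverges

f'(w) = -60(w - 5)(w - 2)(w + 3)(w + 5), so f'(8) = -154440.
Gradient descent moves in the -f' direction, i.e. w is increasing.
There is no critical point above w=8, and f' keeps the same sign, so the iterate runs off to +∞.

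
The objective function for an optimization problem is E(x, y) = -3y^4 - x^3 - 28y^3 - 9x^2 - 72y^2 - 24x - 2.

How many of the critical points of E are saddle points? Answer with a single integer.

E separates as a function of x plus a function of y, so ∇E=0 decouples.
∂E/∂x = -3(x + 2)(x + 4) = 0 at x ∈ {-4, -2}; ∂E/∂y = -12y(y + 3)(y + 4) = 0 at y ∈ {-4, -3, 0}.
The Hessian is diagonal: diag(E_xx, E_yy). Second derivatives: E_xx(-4)=6, E_xx(-2)=-6; E_yy(-4)=-48, E_yy(-3)=36, E_yy(0)=-144.
Saddle points occur where the two diagonal entries have opposite signs: (-4, -4), (-4, 0), (-2, -3). Count: 3.

3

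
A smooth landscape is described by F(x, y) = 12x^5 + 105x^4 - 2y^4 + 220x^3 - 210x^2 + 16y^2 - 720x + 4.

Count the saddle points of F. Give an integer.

6

F separates as a function of x plus a function of y, so ∇F=0 decouples.
∂F/∂x = 60(x - 1)(x + 1)(x + 3)(x + 4) = 0 at x ∈ {-4, -3, -1, 1}; ∂F/∂y = -8y(y - 2)(y + 2) = 0 at y ∈ {-2, 0, 2}.
The Hessian is diagonal: diag(F_xx, F_yy). Second derivatives: F_xx(-4)=-900, F_xx(-3)=480, F_xx(-1)=-720, F_xx(1)=2400; F_yy(-2)=-64, F_yy(0)=32, F_yy(2)=-64.
Saddle points occur where the two diagonal entries have opposite signs: (-4, 0), (-3, -2), (-3, 2), (-1, 0), (1, -2), (1, 2). Count: 6.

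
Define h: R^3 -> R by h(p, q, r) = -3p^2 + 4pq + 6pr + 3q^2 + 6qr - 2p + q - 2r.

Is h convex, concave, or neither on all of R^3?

neither

h is quadratic, so its Hessian is the constant matrix H = [[-6, 4, 6], [4, 6, 6], [6, 6, 0]].
Leading principal minors: -6, -52, 288.
Neither pattern holds ⇒ H is indefinite ⇒ neither convex nor concave.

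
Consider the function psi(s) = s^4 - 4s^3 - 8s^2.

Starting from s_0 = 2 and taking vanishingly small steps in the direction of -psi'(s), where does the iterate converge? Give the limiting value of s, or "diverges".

psi'(s) = 4s(s - 4)(s + 1), so psi'(2) = -48.
Gradient descent moves in the -psi' direction, i.e. s is increasing.
The nearest critical point in that direction is s = 4, where psi'' = 80 > 0 (a local minimum). The iterate converges there.

4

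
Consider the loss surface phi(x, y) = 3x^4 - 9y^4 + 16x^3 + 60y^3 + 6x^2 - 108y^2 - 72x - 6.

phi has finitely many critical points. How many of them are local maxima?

2

phi separates as a function of x plus a function of y, so ∇phi=0 decouples.
∂phi/∂x = 12(x - 1)(x + 2)(x + 3) = 0 at x ∈ {-3, -2, 1}; ∂phi/∂y = -36y(y - 3)(y - 2) = 0 at y ∈ {0, 2, 3}.
The Hessian is diagonal: diag(phi_xx, phi_yy). Second derivatives: phi_xx(-3)=48, phi_xx(-2)=-36, phi_xx(1)=144; phi_yy(0)=-216, phi_yy(2)=72, phi_yy(3)=-108.
Local maxima occur where both diagonal entries negative: (-2, 0), (-2, 3). Count: 2.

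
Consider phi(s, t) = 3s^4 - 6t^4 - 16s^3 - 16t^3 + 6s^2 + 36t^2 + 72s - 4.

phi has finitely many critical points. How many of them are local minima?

phi separates as a function of s plus a function of t, so ∇phi=0 decouples.
∂phi/∂s = 12(s - 3)(s - 2)(s + 1) = 0 at s ∈ {-1, 2, 3}; ∂phi/∂t = -24t(t - 1)(t + 3) = 0 at t ∈ {-3, 0, 1}.
The Hessian is diagonal: diag(phi_ss, phi_tt). Second derivatives: phi_ss(-1)=144, phi_ss(2)=-36, phi_ss(3)=48; phi_tt(-3)=-288, phi_tt(0)=72, phi_tt(1)=-96.
Local minima occur where both diagonal entries positive: (-1, 0), (3, 0). Count: 2.

2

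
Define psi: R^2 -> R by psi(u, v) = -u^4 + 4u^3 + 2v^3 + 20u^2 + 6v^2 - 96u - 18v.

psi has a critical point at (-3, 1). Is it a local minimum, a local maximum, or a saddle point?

The mixed partial ∂²psi/∂u∂v is 0, so the Hessian at any point is diag(psi_uu, psi_vv) = diag(4(-3u^2 + 6u + 10), 12(v + 1)).
At (-3, 1): H = diag(-140, 24).
The eigenvalues have opposite signs, so H is indefinite: a saddle point.

saddle point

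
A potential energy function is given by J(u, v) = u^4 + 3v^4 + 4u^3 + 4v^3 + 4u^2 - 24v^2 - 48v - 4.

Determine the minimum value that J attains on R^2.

-116

J(u,v) separates as P(u) + Q(v) − 4, so its minimum is min P + min Q − 4.
P'(u) = 4u(u + 1)(u + 2) vanishes at u ∈ {-2, -1, 0}; Q'(v) = 12(v - 2)(v + 1)(v + 2) vanishes at v ∈ {-2, -1, 2}.
Local minima of P (where P''>0): P(-2)=0, P(0)=0. Local minima of Q: Q(-2)=16, Q(2)=-112.
So the global minimum of J is P(-2) + Q(2) − 4 = 0 − 112 − 4 = -116, attained at (-2, 2).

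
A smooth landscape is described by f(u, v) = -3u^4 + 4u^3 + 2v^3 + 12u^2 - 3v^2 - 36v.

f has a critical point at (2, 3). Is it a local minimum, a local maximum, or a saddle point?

saddle point

The mixed partial ∂²f/∂u∂v is 0, so the Hessian at any point is diag(f_uu, f_vv) = diag(12(-3u^2 + 2u + 2), 6(2v - 1)).
At (2, 3): H = diag(-72, 30).
The eigenvalues have opposite signs, so H is indefinite: a saddle point.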